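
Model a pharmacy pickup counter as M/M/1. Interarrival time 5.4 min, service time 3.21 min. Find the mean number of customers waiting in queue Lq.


λ = 60/5.4 = 11.1111 /hr
μ = 60/3.21 = 18.6916 /hr
ρ = λ/μ = 11.1111/18.6916 = 0.5944
Lq = ρ²/(1−ρ) = 0.3534/0.4056 = 0.8713

Final: 0.8713


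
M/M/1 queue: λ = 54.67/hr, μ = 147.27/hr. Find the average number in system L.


ρ = λ/μ = 54.67/147.27 = 0.3712
L = ρ/(1−ρ) = 0.3712/(1 − 0.3712) = 0.3712/0.6288 = 0.5904

Final: 0.5904


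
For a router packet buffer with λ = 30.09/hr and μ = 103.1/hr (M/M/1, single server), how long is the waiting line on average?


ρ = 30.09/103.1 = 0.2919
Lq = ρ²/(1−ρ) = 0.08518/0.7081 = 0.1203

Final: 0.1203


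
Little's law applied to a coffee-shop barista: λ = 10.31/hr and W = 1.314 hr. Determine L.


L = λW = 10.31·1.314 = 13.5473

Final: 13.5473


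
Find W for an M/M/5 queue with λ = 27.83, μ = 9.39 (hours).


a = 2.9638; ρ = 0.5928; P₀ = 0.048569
Lq = P₀·a^c·ρ/(c!(1−ρ)²) = 0.33082
Wq = Lq/λ = 0.33082/27.83 = 0.01189 hr
W = Wq + 1/μ = 0.01189 + 0.10650 = 0.11838 hr

Final: 0.11838 hr


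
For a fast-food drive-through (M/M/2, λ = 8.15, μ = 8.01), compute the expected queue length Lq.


a = λ/μ = 1.0175; ρ = a/2 = 0.5087
P₀ = 0.325610
Lq = P₀·a^c·ρ / (c!·(1−ρ)²) = 0.325610·1.03526·0.5087/(2·0.24134)
= 0.35529

Final: 0.35529


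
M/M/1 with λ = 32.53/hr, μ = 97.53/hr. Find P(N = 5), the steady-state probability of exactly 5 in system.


ρ = 32.53/97.53 = 0.3335
P_n = (1−ρ)·ρ^n = (1 − 0.3335)·0.3335^5 = 0.6665·0.004128 = 0.002751

Final: 0.002751


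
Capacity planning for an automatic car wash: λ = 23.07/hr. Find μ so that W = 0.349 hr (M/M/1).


W = 1/(μ−λ) ⇒ μ − λ = 1/W = 1/0.349 = 2.8653
μ = λ + 1/W = 23.07 + 2.8653 = 25.9353 per hr

Final: 25.9353 /hr


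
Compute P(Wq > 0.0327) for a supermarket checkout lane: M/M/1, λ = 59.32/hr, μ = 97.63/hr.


ρ = 59.32/97.63 = 0.6076
P(Wq > t) = ρ·e^{−(μ−λ)t} = 0.6076·e^{−1.2527}
= 0.6076·0.285722 = 0.173605

Final: 0.173605


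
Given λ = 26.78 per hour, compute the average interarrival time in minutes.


Mean interarrival time = 1/λ = 1/26.78 hour = 0.03734 hour
In minutes: 0.03734 × 60 = 2.2405 min

Final: 2.2405 min


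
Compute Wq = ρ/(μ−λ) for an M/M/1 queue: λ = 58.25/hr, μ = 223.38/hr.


ρ = 58.25/223.38 = 0.2608
Wq = ρ/(μ−λ) = 0.2608/(223.38 − 58.25) = 0.2608/165.13 = 0.001579 hr

Final: 0.001579 hr


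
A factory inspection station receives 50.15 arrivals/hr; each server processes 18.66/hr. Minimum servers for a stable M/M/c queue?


Stability requires cμ > λ ⇔ c > λ/μ.
λ/μ = 50.15/18.66 = 2.6876
Minimum integer c = ⌊2.6876⌋ + 1 = 3
Check: 3·18.66 = 55.98 > 50.15, while 2·18.66 = 37.32 ≤ 50.15

Final: 3 servers


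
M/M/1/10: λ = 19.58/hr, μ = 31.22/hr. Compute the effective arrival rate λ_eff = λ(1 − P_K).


ρ = 0.6272; P_K = (1−ρ)ρ^10/(1−ρ^11) = 0.003531
λ_eff = λ(1 − P_K) = 19.58·(1 − 0.003531) = 19.58·0.996469 = 19.5109 /hr

Final: 19.5109 /hr


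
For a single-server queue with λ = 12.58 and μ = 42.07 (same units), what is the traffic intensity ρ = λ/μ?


ρ = λ/μ = 12.58/42.07 = 0.2990

Final: 0.2990


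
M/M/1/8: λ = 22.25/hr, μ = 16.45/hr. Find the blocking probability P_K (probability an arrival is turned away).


ρ = λ/μ = 22.25/16.45 = 1.3526
P_K = (1−ρ)ρ^K/(1−ρ^(K+1)) = (-0.3526·11.202447)/(1 − 15.152246)
= -3.949799/-14.152246 = 0.279093

Final: 0.279093


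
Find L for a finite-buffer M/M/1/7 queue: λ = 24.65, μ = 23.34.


ρ = 24.65/23.34 = 1.0561
L = ρ[1 − (K+1)ρ^K + Kρ^(K+1)] / [(1−ρ)(1−ρ^(K+1))]
Numerator: 1.0561·(1 − 8·1.465590 + 7·1.547849) = 0.116409
Denominator: (-0.05613)·(-0.547849) = 0.030749
L = 0.116409/0.030749 = 3.7858

Final: 3.7858


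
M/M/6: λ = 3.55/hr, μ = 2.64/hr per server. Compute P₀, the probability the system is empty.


a = λ/μ = 3.55/2.64 = 1.3447; ρ = a/c = 0.2241
Σ_{k=0}^{5} a^k/k! (terms k=0..5) = 1.00000 + 1.34470 + 0.90410 + 0.40525 + 0.13623 + 0.03664 = 3.82692
Tail: a^6/(6!(1−ρ)) = 5.91217/(720·0.7759) = 0.01058
P₀ = 1/(3.82692 + 0.01058) = 1/3.83751 = 0.260586

Final: 0.260586


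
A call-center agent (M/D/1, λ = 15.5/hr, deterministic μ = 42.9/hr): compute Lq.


ρ = 15.5/42.9 = 0.3613
M/D/1: Lq = ρ²/(2(1−ρ)) = 0.1305/(2·0.6387) = 0.10219

Final: 0.10219


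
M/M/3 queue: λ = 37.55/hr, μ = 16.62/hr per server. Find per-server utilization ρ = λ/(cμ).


ρ = λ/(cμ) = 37.55/(3·16.62) = 37.55/49.86 = 0.7531

Final: 0.7531


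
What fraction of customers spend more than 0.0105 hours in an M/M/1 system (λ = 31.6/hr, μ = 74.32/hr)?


W ~ Exponential(μ−λ) for M/M/1.
μ − λ = 74.32 − 31.6 = 42.7200
P(W > t) = e^{−(μ−λ)t} = e^{−0.4486} = 0.638547

Final: 0.638547


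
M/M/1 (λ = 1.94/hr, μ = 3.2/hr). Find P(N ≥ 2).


ρ = 1.94/3.2 = 0.6062
P(N ≥ n) = ρ^n = 0.6062^2 = 0.367539

Final: 0.367539


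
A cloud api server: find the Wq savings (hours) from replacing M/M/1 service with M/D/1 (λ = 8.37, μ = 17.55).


ρ = 8.37/17.55 = 0.4769
Wq(M/M/1) = ρ/(μ−λ) = 0.4769/9.18 = 0.05195 hr
Wq(M/D/1) = ρ/(2(μ−λ)) = 0.02598 hr
Savings = 0.05195 − 0.02598 = 0.02598 hr

Final: 0.02598 hr


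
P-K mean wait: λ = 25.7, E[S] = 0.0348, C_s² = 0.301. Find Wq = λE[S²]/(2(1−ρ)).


ρ = λ·E[S] = 25.7·0.0348 = 0.8944
E[S²] = E[S]²(1+C_s²) = 0.0348²·(1+0.301) = 0.001576
Wq = λ·E[S²]/(2(1−ρ)) = 25.7·0.001576/(2·0.1056) = 0.19165 hr

Final: 0.19165 hr


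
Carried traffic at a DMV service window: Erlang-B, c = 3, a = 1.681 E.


B(3,1.681) = 0.162046 (Erlang-B)
Carried load = a(1 − B) = 1.681·(1 − 0.162046) = 1.681·0.837954 = 1.4086 E

Final: 1.4086 Erlangs


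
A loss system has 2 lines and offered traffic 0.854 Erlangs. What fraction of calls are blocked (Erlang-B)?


B(c,a) = (a^c/c!) / Σ_{k=0}^{c} a^k/k!
a^2/2! = 0.364658
Σ terms (k=0..2): 1.00000 + 0.85400 + 0.36466 = 2.218658
B = 0.364658/2.218658 = 0.164360

Final: 0.164360


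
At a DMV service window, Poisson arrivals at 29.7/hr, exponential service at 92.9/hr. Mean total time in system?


W = 1/(μ−λ) = 1/(92.9 − 29.7) = 1/63.20 = 0.01582 hr

Final: 0.01582 hr


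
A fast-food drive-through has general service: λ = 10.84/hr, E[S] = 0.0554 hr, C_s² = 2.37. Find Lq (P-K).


ρ = λ·E[S] = 10.84·0.0554 = 0.6005
Lq = ρ²(1+C_s²)/(2(1−ρ)) = 0.3606·(1+2.37)/(2·0.3995)
= 0.3606·3.3700/0.7989 = 1.52125

Final: 1.52125


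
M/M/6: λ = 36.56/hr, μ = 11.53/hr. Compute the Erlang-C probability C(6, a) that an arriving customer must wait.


a = λ/μ = 3.1709; ρ = a/6 = 0.5285
P₀ = 0.041003 (from M/M/c formula)
C(c,a) = [a^c/(c!(1−ρ))]·P₀ = [1016.39209/(720·0.4715)]·0.041003
= 2.99382·0.041003 = 0.122755

Final: 0.122755


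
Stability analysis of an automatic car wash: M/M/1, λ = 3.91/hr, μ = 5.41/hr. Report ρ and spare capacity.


Total capacity cμ = 1·5.41 = 5.41/hr
ρ = λ/(cμ) = 3.91/5.41 = 0.7227
Stable ⇔ ρ < 1: YES
Spare capacity = cμ − λ = 5.41 − 3.91 = 1.50/hr

Final: ρ = 0.7227; stable; margin = 1.50/hr


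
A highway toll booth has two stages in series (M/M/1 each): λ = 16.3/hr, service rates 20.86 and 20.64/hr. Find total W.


Each node sees arrival rate λ = 16.3/hr (tandem ⇒ throughput preserved).
W₁ = 1/(μ₁−λ) = 1/(20.86−16.3) = 0.21930 hr
W₂ = 1/(μ₂−λ) = 1/(20.64−16.3) = 0.23041 hr
W_total = W₁ + W₂ = 0.21930 + 0.23041 = 0.44971 hr

Final: 0.44971 hr


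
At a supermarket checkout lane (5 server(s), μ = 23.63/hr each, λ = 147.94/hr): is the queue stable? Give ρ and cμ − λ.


Total capacity cμ = 5·23.63 = 118.15/hr
ρ = λ/(cμ) = 147.94/118.15 = 1.2521
Stable ⇔ ρ < 1: NO
Spare capacity = cμ − λ = 118.15 − 147.94 = -29.79/hr

Final: ρ = 1.2521; unstable; margin = -29.79/hr


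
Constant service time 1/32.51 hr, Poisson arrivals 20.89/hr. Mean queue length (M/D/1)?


ρ = 20.89/32.51 = 0.6426
M/D/1: Lq = ρ²/(2(1−ρ)) = 0.4129/(2·0.3574) = 0.57760

Final: 0.57760


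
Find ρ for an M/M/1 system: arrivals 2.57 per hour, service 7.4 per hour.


ρ = λ/μ = 2.57/7.4 = 0.3473

Final: 0.3473


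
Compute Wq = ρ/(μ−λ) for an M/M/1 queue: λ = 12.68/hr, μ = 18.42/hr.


ρ = 12.68/18.42 = 0.6884
Wq = ρ/(μ−λ) = 0.6884/(18.42 − 12.68) = 0.6884/5.74 = 0.1199 hr

Final: 0.1199 hr


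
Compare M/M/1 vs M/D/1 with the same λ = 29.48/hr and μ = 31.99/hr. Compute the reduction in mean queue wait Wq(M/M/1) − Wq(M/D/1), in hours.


ρ = 29.48/31.99 = 0.9215
Wq(M/M/1) = ρ/(μ−λ) = 0.9215/2.51 = 0.36715 hr
Wq(M/D/1) = ρ/(2(μ−λ)) = 0.18357 hr
Savings = 0.36715 − 0.18357 = 0.18357 hr

Final: 0.18357 hr


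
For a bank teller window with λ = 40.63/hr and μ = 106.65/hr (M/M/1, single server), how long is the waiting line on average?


ρ = 40.63/106.65 = 0.3810
Lq = ρ²/(1−ρ) = 0.1451/0.6190 = 0.2345

Final: 0.2345


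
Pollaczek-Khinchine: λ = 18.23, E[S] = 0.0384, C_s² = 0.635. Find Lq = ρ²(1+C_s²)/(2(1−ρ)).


ρ = λ·E[S] = 18.23·0.0384 = 0.7000
Lq = ρ²(1+C_s²)/(2(1−ρ)) = 0.4900·(1+0.635)/(2·0.3000)
= 0.4900·1.6350/0.5999 = 1.33551

Final: 1.33551


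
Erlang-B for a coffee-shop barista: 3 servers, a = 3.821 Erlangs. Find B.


B(c,a) = (a^c/c!) / Σ_{k=0}^{c} a^k/k!
a^3/3! = 9.297793
Σ terms (k=0..3): 1.00000 + 3.82100 + 7.30002 + 9.29779 = 21.418813
B = 9.297793/21.418813 = 0.434095

Final: 0.434095


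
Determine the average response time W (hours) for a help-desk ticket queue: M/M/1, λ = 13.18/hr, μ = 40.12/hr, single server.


W = 1/(μ−λ) = 1/(40.12 − 13.18) = 1/26.94 = 0.03712 hr

Final: 0.03712 hr


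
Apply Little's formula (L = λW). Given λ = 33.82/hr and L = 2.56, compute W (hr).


W = L/λ = 2.56/33.82 = 0.07569 hr

Final: 0.07569 hr


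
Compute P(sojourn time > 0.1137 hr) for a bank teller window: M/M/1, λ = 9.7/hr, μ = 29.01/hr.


W ~ Exponential(μ−λ) for M/M/1.
μ − λ = 29.01 − 9.7 = 19.3100
P(W > t) = e^{−(μ−λ)t} = e^{−2.1955} = 0.111298

Final: 0.111298


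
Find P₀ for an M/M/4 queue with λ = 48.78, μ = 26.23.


a = λ/μ = 48.78/26.23 = 1.8597; ρ = a/c = 0.4649
Σ_{k=0}^{3} a^k/k! (terms k=0..3) = 1.00000 + 1.85970 + 1.72925 + 1.07196 = 5.66091
Tail: a^4/(4!(1−ρ)) = 11.96118/(24·0.5351) = 0.93143
P₀ = 1/(5.66091 + 0.93143) = 1/6.59234 = 0.151691

Final: 0.151691


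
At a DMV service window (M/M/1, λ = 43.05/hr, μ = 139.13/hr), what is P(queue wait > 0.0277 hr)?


ρ = 43.05/139.13 = 0.3094
P(Wq > t) = ρ·e^{−(μ−λ)t} = 0.3094·e^{−2.6614}
= 0.3094·0.069849 = 0.021613

Final: 0.021613


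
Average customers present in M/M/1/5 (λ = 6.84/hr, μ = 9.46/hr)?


ρ = 6.84/9.46 = 0.7230
L = ρ[1 − (K+1)ρ^K + Kρ^(K+1)] / [(1−ρ)(1−ρ^(K+1))]
Numerator: 0.7230·(1 − 6·0.197617 + 5·0.142886) = 0.382293
Denominator: (0.2770)·(0.857114) = 0.237383
L = 0.382293/0.237383 = 1.6105

Final: 1.6105


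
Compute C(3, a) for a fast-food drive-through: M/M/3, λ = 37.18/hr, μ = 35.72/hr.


a = λ/μ = 1.0409; ρ = a/3 = 0.3470
P₀ = 0.348385 (from M/M/c formula)
C(c,a) = [a^c/(c!(1−ρ))]·P₀ = [1.12770/(6·0.6530)]·0.348385
= 0.28781·0.348385 = 0.100268

Final: 0.100268


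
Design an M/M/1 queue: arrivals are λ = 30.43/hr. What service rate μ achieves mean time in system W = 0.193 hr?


W = 1/(μ−λ) ⇒ μ − λ = 1/W = 1/0.193 = 5.1813
μ = λ + 1/W = 30.43 + 5.1813 = 35.6113 per hr

Final: 35.6113 /hr


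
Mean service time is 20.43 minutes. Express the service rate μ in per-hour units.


μ = 1/(service time) in consistent units.
1 hour = 60 min, so μ = 60/20.43 = 2.9369 per hour

Final: 2.9369 /hr


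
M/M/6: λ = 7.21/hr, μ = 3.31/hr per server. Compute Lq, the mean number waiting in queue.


a = λ/μ = 2.1782; ρ = a/6 = 0.3630
P₀ = 0.112959
Lq = P₀·a^c·ρ / (c!·(1−ρ)²) = 0.112959·106.81780·0.3630/(720·0.40572)
= 0.01500

Final: 0.01500


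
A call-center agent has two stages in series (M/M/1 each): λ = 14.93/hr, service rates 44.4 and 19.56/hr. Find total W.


Each node sees arrival rate λ = 14.93/hr (tandem ⇒ throughput preserved).
W₁ = 1/(μ₁−λ) = 1/(44.4−14.93) = 0.03393 hr
W₂ = 1/(μ₂−λ) = 1/(19.56−14.93) = 0.21598 hr
W_total = W₁ + W₂ = 0.03393 + 0.21598 = 0.24992 hr

Final: 0.24992 hr


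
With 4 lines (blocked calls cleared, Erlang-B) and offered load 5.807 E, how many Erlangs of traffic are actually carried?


B(4,5.807) = 0.456965 (Erlang-B)
Carried load = a(1 − B) = 5.807·(1 − 0.456965) = 5.807·0.543035 = 3.1534 E

Final: 3.1534 Erlangs


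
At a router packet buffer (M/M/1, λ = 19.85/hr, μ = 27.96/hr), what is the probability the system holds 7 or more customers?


ρ = 19.85/27.96 = 0.7099
P(N ≥ n) = ρ^n = 0.7099^7 = 0.090900

Final: 0.090900


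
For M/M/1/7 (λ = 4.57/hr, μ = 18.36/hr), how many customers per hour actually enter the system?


ρ = 0.2489; P_K = (1−ρ)ρ^7/(1−ρ^8) = 0.00004446
λ_eff = λ(1 − P_K) = 4.57·(1 − 0.00004446) = 4.57·0.999956 = 4.5698 /hr

Final: 4.5698 /hr


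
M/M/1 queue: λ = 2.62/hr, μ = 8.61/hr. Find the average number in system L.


ρ = λ/μ = 2.62/8.61 = 0.3043
L = ρ/(1−ρ) = 0.3043/(1 − 0.3043) = 0.3043/0.6957 = 0.4374

Final: 0.4374


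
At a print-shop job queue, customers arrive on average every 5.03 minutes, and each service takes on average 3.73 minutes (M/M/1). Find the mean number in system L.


λ = 60/5.03 = 11.9284 /hr
μ = 60/3.73 = 16.0858 /hr
ρ = λ/μ = 11.9284/16.0858 = 0.7416
L = ρ/(1−ρ) = 0.7416/0.2584 = 2.8692

Final: 2.8692


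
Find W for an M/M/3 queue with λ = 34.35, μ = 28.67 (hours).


a = 1.1981; ρ = 0.3994; P₀ = 0.294716
Lq = P₀·a^c·ρ/(c!(1−ρ)²) = 0.09352
Wq = Lq/λ = 0.09352/34.35 = 0.002723 hr
W = Wq + 1/μ = 0.002723 + 0.03488 = 0.03760 hr

Final: 0.03760 hr


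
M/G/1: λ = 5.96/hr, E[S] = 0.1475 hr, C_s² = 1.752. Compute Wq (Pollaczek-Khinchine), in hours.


ρ = λ·E[S] = 5.96·0.1475 = 0.8791
E[S²] = E[S]²(1+C_s²) = 0.1475²·(1+1.752) = 0.059873
Wq = λ·E[S²]/(2(1−ρ)) = 5.96·0.059873/(2·0.1209) = 1.47578 hr

Final: 1.47578 hr


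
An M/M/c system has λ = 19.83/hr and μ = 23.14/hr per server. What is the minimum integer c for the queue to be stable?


Stability requires cμ > λ ⇔ c > λ/μ.
λ/μ = 19.83/23.14 = 0.8570
Minimum integer c = ⌊0.8570⌋ + 1 = 1
Check: 1·23.14 = 23.14 > 19.83, while 0·23.14 = 0.00 ≤ 19.83

Final: 1 servers


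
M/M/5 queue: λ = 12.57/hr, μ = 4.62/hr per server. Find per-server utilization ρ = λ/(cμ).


ρ = λ/(cμ) = 12.57/(5·4.62) = 12.57/23.10 = 0.5442

Final: 0.5442


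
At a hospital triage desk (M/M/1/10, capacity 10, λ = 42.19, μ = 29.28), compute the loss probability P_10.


ρ = λ/μ = 42.19/29.28 = 1.4409
P_K = (1−ρ)ρ^K/(1−ρ^(K+1)) = (-0.4409·38.581982)/(1 − 55.593368)
= -17.011386/-54.593368 = 0.311602

Final: 0.311602


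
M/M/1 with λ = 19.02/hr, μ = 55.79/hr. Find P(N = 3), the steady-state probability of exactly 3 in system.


ρ = 19.02/55.79 = 0.3409
P_n = (1−ρ)·ρ^n = (1 − 0.3409)·0.3409^3 = 0.6591·0.039624 = 0.026116

Final: 0.026116


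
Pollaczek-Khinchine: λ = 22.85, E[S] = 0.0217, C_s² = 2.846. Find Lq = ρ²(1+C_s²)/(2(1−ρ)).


ρ = λ·E[S] = 22.85·0.0217 = 0.4958
Lq = ρ²(1+C_s²)/(2(1−ρ)) = 0.2459·(1+2.846)/(2·0.5042)
= 0.2459·3.8460/1.0083 = 0.93779

Final: 0.93779


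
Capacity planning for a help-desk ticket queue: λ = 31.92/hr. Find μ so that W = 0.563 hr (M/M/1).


W = 1/(μ−λ) ⇒ μ − λ = 1/W = 1/0.563 = 1.7762
μ = λ + 1/W = 31.92 + 1.7762 = 33.6962 per hr

Final: 33.6962 /hr


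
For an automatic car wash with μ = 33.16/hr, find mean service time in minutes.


Mean service time = 1/μ = 1/33.16 hour = 0.03016 hour
In minutes: 0.03016 × 60 = 1.8094 min

Final: 1.8094 min


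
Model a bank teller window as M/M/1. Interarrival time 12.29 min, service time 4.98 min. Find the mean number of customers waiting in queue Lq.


λ = 60/12.29 = 4.8820 /hr
μ = 60/4.98 = 12.0482 /hr
ρ = λ/μ = 4.8820/12.0482 = 0.4052
Lq = ρ²/(1−ρ) = 0.1642/0.5948 = 0.2761

Final: 0.2761


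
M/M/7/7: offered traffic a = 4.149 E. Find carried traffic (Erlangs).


B(7,4.149) = 0.070533 (Erlang-B)
Carried load = a(1 − B) = 4.149·(1 − 0.070533) = 4.149·0.929467 = 3.8564 E

Final: 3.8564 Erlangs


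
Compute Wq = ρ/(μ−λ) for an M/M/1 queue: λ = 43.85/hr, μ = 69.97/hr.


ρ = 43.85/69.97 = 0.6267
Wq = ρ/(μ−λ) = 0.6267/(69.97 − 43.85) = 0.6267/26.12 = 0.02399 hr

Final: 0.02399 hr


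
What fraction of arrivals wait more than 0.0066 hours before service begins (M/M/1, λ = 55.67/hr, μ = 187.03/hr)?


ρ = 55.67/187.03 = 0.2977
P(Wq > t) = ρ·e^{−(μ−λ)t} = 0.2977·e^{−0.8670}
= 0.2977·0.420220 = 0.125080

Final: 0.125080


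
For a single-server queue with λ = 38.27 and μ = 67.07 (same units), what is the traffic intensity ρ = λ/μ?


ρ = λ/μ = 38.27/67.07 = 0.5706

Final: 0.5706


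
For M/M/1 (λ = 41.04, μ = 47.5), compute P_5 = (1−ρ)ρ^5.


ρ = 41.04/47.5 = 0.8640
P_n = (1−ρ)·ρ^n = (1 − 0.8640)·0.8640^5 = 0.1360·0.481469 = 0.065480

Final: 0.065480


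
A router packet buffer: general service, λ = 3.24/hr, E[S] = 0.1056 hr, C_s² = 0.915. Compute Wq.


ρ = λ·E[S] = 3.24·0.1056 = 0.3421
E[S²] = E[S]²(1+C_s²) = 0.1056²·(1+0.915) = 0.021355
Wq = λ·E[S²]/(2(1−ρ)) = 3.24·0.021355/(2·0.6579) = 0.05259 hr

Final: 0.05259 hr


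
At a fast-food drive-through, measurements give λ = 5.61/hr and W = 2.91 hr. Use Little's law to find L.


L = λW = 5.61·2.91 = 16.3251

Final: 16.3251


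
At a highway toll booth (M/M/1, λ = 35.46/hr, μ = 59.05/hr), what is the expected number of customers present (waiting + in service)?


ρ = λ/μ = 35.46/59.05 = 0.6005
L = ρ/(1−ρ) = 0.6005/(1 − 0.6005) = 0.6005/0.3995 = 1.5032

Final: 1.5032


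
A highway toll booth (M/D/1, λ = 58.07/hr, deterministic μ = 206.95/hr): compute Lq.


ρ = 58.07/206.95 = 0.2806
M/D/1: Lq = ρ²/(2(1−ρ)) = 0.07874/(2·0.7194) = 0.05472

Final: 0.05472


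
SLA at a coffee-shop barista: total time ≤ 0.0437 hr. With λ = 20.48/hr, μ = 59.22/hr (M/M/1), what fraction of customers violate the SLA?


W ~ Exponential(μ−λ) for M/M/1.
μ − λ = 59.22 − 20.48 = 38.7400
P(W > t) = e^{−(μ−λ)t} = e^{−1.6929} = 0.183978

Final: 0.183978


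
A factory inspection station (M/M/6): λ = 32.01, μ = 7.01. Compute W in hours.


a = 4.5663; ρ = 0.7611; P₀ = 0.008388
Lq = P₀·a^c·ρ/(c!(1−ρ)²) = 1.40785
Wq = Lq/λ = 1.40785/32.01 = 0.04398 hr
W = Wq + 1/μ = 0.04398 + 0.14265 = 0.18663 hr

Final: 0.18663 hr


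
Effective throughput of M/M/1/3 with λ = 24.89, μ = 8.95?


ρ = 2.7810; P_K = (1−ρ)ρ^3/(1−ρ^4) = 0.651307
λ_eff = λ(1 − P_K) = 24.89·(1 − 0.651307) = 24.89·0.348693 = 8.6790 /hr

Final: 8.6790 /hr


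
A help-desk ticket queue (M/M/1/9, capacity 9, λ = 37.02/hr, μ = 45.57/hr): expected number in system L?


ρ = 37.02/45.57 = 0.8124
L = ρ[1 − (K+1)ρ^K + Kρ^(K+1)] / [(1−ρ)(1−ρ^(K+1))]
Numerator: 0.8124·(1 − 10·0.154105 + 9·0.125191) = 0.475786
Denominator: (0.1876)·(0.874809) = 0.164135
L = 0.475786/0.164135 = 2.8988

Final: 2.8988


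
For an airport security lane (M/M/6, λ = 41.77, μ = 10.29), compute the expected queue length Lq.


a = λ/μ = 4.0593; ρ = a/6 = 0.6765
P₀ = 0.015587
Lq = P₀·a^c·ρ / (c!·(1−ρ)²) = 0.015587·4473.98582·0.6765/(720·0.10462)
= 0.62633

Final: 0.62633


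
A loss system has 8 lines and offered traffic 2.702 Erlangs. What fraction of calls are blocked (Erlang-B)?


B(c,a) = (a^c/c!) / Σ_{k=0}^{c} a^k/k!
a^8/8! = 0.070463
Σ terms (k=0..8): 1.00000 + 2.70200 + 3.65040 + 3.28780 + 2.22091 + 1.20018 + 0.54048 + 0.20863 + 0.07046 = 14.880849
B = 0.070463/14.880849 = 0.004735

Final: 0.004735


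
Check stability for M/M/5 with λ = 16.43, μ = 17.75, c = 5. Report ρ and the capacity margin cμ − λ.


Total capacity cμ = 5·17.75 = 88.75/hr
ρ = λ/(cμ) = 16.43/88.75 = 0.1851
Stable ⇔ ρ < 1: YES
Spare capacity = cμ − λ = 88.75 − 16.43 = 72.32/hr

Final: ρ = 0.1851; stable; margin = 72.32/hr


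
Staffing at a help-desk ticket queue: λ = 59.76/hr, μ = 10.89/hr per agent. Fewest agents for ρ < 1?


Stability requires cμ > λ ⇔ c > λ/μ.
λ/μ = 59.76/10.89 = 5.4876
Minimum integer c = ⌊5.4876⌋ + 1 = 6
Check: 6·10.89 = 65.34 > 59.76, while 5·10.89 = 54.45 ≤ 59.76

Final: 6 servers


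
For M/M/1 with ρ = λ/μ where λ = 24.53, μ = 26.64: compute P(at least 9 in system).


ρ = 24.53/26.64 = 0.9208
P(N ≥ n) = ρ^n = 0.9208^9 = 0.475850

Final: 0.475850


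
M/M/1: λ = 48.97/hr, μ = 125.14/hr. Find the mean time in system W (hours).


W = 1/(μ−λ) = 1/(125.14 − 48.97) = 1/76.17 = 0.01313 hr

Final: 0.01313 hr


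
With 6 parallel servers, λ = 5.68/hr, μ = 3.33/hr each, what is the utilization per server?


ρ = λ/(cμ) = 5.68/(6·3.33) = 5.68/19.98 = 0.2843

Final: 0.2843


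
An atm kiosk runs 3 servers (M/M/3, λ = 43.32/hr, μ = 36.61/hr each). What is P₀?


a = λ/μ = 43.32/36.61 = 1.1833; ρ = a/c = 0.3944
Σ_{k=0}^{2} a^k/k! (terms k=0..2) = 1.00000 + 1.18328 + 0.70008 = 2.88336
Tail: a^3/(3!(1−ρ)) = 1.65679/(6·0.6056) = 0.45598
P₀ = 1/(2.88336 + 0.45598) = 1/3.33935 = 0.299460

Final: 0.299460


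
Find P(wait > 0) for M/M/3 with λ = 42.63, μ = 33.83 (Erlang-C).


a = λ/μ = 1.2601; ρ = a/3 = 0.4200
P₀ = 0.275549 (from M/M/c formula)
C(c,a) = [a^c/(c!(1−ρ))]·P₀ = [2.00097/(6·0.5800)]·0.275549
= 0.57503·0.275549 = 0.158450

Final: 0.158450


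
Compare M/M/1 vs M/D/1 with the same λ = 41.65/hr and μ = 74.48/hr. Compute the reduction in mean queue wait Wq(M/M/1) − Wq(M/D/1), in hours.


ρ = 41.65/74.48 = 0.5592
Wq(M/M/1) = ρ/(μ−λ) = 0.5592/32.83 = 0.01703 hr
Wq(M/D/1) = ρ/(2(μ−λ)) = 0.008517 hr
Savings = 0.01703 − 0.008517 = 0.008517 hr

Final: 0.008517 hr


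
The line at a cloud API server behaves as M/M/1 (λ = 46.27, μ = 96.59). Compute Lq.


ρ = 46.27/96.59 = 0.4790
Lq = ρ²/(1−ρ) = 0.2295/0.5210 = 0.4405

Final: 0.4405


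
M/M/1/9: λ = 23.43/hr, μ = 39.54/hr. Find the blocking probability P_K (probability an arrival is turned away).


ρ = λ/μ = 23.43/39.54 = 0.5926
P_K = (1−ρ)ρ^K/(1−ρ^(K+1)) = (0.4074·0.009008)/(1 − 0.005338)
= 0.003670/0.994662 = 0.003690

Final: 0.003690


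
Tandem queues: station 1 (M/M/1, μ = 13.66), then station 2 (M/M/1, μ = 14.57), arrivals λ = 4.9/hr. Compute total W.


Each node sees arrival rate λ = 4.9/hr (tandem ⇒ throughput preserved).
W₁ = 1/(μ₁−λ) = 1/(13.66−4.9) = 0.11416 hr
W₂ = 1/(μ₂−λ) = 1/(14.57−4.9) = 0.10341 hr
W_total = W₁ + W₂ = 0.11416 + 0.10341 = 0.21757 hr

Final: 0.21757 hr


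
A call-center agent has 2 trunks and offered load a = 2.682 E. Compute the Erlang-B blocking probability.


B(c,a) = (a^c/c!) / Σ_{k=0}^{c} a^k/k!
a^2/2! = 3.596562
Σ terms (k=0..2): 1.00000 + 2.68200 + 3.59656 = 7.278562
B = 3.596562/7.278562 = 0.494131

Final: 0.494131


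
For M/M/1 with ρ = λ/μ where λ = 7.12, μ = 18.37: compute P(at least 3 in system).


ρ = 7.12/18.37 = 0.3876
P(N ≥ n) = ρ^n = 0.3876^3 = 0.058225

Final: 0.058225


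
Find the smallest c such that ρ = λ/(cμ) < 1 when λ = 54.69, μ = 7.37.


Stability requires cμ > λ ⇔ c > λ/μ.
λ/μ = 54.69/7.37 = 7.4206
Minimum integer c = ⌊7.4206⌋ + 1 = 8
Check: 8·7.37 = 58.96 > 54.69, while 7·7.37 = 51.59 ≤ 54.69

Final: 8 servers


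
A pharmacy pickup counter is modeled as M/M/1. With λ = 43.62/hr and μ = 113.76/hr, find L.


ρ = λ/μ = 43.62/113.76 = 0.3834
L = ρ/(1−ρ) = 0.3834/(1 − 0.3834) = 0.3834/0.6166 = 0.6219

Final: 0.6219


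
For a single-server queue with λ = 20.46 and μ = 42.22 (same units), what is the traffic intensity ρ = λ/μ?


ρ = λ/μ = 20.46/42.22 = 0.4846

Final: 0.4846


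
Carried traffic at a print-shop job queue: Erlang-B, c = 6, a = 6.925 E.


B(6,6.925) = 0.326624 (Erlang-B)
Carried load = a(1 − B) = 6.925·(1 − 0.326624) = 6.925·0.673376 = 4.6631 E

Final: 4.6631 Erlangs


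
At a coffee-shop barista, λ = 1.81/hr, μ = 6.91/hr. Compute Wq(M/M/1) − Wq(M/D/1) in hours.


ρ = 1.81/6.91 = 0.2619
Wq(M/M/1) = ρ/(μ−λ) = 0.2619/5.10 = 0.05136 hr
Wq(M/D/1) = ρ/(2(μ−λ)) = 0.02568 hr
Savings = 0.05136 − 0.02568 = 0.02568 hr

Final: 0.02568 hr


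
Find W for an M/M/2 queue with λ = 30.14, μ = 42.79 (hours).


a = 0.7044; ρ = 0.3522; P₀ = 0.479087
Lq = P₀·a^c·ρ/(c!(1−ρ)²) = 0.09974
Wq = Lq/λ = 0.09974/30.14 = 0.003309 hr
W = Wq + 1/μ = 0.003309 + 0.02337 = 0.02668 hr

Final: 0.02668 hr


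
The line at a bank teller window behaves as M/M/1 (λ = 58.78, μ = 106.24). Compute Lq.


ρ = 58.78/106.24 = 0.5533
Lq = ρ²/(1−ρ) = 0.3061/0.4467 = 0.6852

Final: 0.6852


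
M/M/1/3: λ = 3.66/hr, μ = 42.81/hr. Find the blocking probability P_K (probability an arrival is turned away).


ρ = λ/μ = 3.66/42.81 = 0.08549
P_K = (1−ρ)ρ^K/(1−ρ^(K+1)) = (0.9145·0.0006249)/(1 − 0.00005342)
= 0.0005715/0.999947 = 0.0005715

Final: 0.0005715


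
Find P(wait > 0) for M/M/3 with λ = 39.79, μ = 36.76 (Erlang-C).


a = λ/μ = 1.0824; ρ = a/3 = 0.3608
P₀ = 0.333452 (from M/M/c formula)
C(c,a) = [a^c/(c!(1−ρ))]·P₀ = [1.26822/(6·0.6392)]·0.333452
= 0.33068·0.333452 = 0.110267

Final: 0.110267


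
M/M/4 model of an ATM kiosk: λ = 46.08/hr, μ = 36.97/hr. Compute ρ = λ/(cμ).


ρ = λ/(cμ) = 46.08/(4·36.97) = 46.08/147.88 = 0.3116

Final: 0.3116


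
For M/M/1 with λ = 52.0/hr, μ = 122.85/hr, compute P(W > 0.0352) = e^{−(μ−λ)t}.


W ~ Exponential(μ−λ) for M/M/1.
μ − λ = 122.85 − 52.0 = 70.8500
P(W > t) = e^{−(μ−λ)t} = e^{−2.4939} = 0.082586

Final: 0.082586


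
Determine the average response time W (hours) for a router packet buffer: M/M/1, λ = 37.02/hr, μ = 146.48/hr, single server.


W = 1/(μ−λ) = 1/(146.48 − 37.02) = 1/109.46 = 0.009136 hr

Final: 0.009136 hr


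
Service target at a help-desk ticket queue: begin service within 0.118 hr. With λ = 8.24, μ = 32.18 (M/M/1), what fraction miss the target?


ρ = 8.24/32.18 = 0.2561
P(Wq > t) = ρ·e^{−(μ−λ)t} = 0.2561·e^{−2.8249}
= 0.2561·0.059313 = 0.015188

Final: 0.015188


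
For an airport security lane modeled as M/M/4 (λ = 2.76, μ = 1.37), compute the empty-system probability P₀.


a = λ/μ = 2.76/1.37 = 2.0146; ρ = a/c = 0.5036
Σ_{k=0}^{3} a^k/k! (terms k=0..3) = 1.00000 + 2.01460 + 2.02930 + 1.36274 = 6.40665
Tail: a^4/(4!(1−ρ)) = 16.47229/(24·0.4964) = 1.38278
P₀ = 1/(6.40665 + 1.38278) = 1/7.78943 = 0.128379

Final: 0.128379


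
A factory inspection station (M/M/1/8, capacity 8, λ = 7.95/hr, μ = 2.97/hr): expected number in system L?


ρ = 7.95/2.97 = 2.6768
L = ρ[1 − (K+1)ρ^K + Kρ^(K+1)] / [(1−ρ)(1−ρ^(K+1))]
Numerator: 2.6768·(1 − 9·2635.636023 + 8·7054.985314) = 87584.262132
Denominator: (-1.6768)·(-7053.985314) = 11827.894567
L = 87584.262132/11827.894567 = 7.4049

Final: 7.4049


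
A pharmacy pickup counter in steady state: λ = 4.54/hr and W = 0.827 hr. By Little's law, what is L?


L = λW = 4.54·0.827 = 3.7546

Final: 3.7546


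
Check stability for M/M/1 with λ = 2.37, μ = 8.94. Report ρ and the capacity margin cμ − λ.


Total capacity cμ = 1·8.94 = 8.94/hr
ρ = λ/(cμ) = 2.37/8.94 = 0.2651
Stable ⇔ ρ < 1: YES
Spare capacity = cμ − λ = 8.94 − 2.37 = 6.57/hr

Final: ρ = 0.2651; stable; margin = 6.57/hr


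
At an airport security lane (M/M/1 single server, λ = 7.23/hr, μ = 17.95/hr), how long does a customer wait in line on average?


ρ = 7.23/17.95 = 0.4028
Wq = ρ/(μ−λ) = 0.4028/(17.95 − 7.23) = 0.4028/10.72 = 0.03757 hr

Final: 0.03757 hr


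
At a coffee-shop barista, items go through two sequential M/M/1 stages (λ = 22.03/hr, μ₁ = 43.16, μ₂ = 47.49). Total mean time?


Each node sees arrival rate λ = 22.03/hr (tandem ⇒ throughput preserved).
W₁ = 1/(μ₁−λ) = 1/(43.16−22.03) = 0.04733 hr
W₂ = 1/(μ₂−λ) = 1/(47.49−22.03) = 0.03928 hr
W_total = W₁ + W₂ = 0.04733 + 0.03928 = 0.08660 hr

Final: 0.08660 hr


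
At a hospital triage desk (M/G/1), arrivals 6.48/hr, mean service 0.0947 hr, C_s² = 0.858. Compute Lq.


ρ = λ·E[S] = 6.48·0.0947 = 0.6137
Lq = ρ²(1+C_s²)/(2(1−ρ)) = 0.3766·(1+0.858)/(2·0.3863)
= 0.3766·1.8580/0.7727 = 0.90551

Final: 0.90551


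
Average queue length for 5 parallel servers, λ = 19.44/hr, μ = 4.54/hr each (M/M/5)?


a = λ/μ = 4.2819; ρ = a/5 = 0.8564
P₀ = 0.007996
Lq = P₀·a^c·ρ / (c!·(1−ρ)²) = 0.007996·1439.46808·0.8564/(120·0.02062)
= 3.98252

Final: 3.98252


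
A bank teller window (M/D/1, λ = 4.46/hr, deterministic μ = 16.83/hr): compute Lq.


ρ = 4.46/16.83 = 0.2650
M/D/1: Lq = ρ²/(2(1−ρ)) = 0.07023/(2·0.7350) = 0.04777

Final: 0.04777


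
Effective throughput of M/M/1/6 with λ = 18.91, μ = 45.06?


ρ = 0.4197; P_K = (1−ρ)ρ^6/(1−ρ^7) = 0.003177
λ_eff = λ(1 − P_K) = 18.91·(1 − 0.003177) = 18.91·0.996823 = 18.8499 /hr

Final: 18.8499 /hr


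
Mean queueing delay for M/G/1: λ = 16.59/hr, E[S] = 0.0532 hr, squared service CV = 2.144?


ρ = λ·E[S] = 16.59·0.0532 = 0.8826
E[S²] = E[S]²(1+C_s²) = 0.0532²·(1+2.144) = 0.008898
Wq = λ·E[S²]/(2(1−ρ)) = 16.59·0.008898/(2·0.1174) = 0.62865 hr

Final: 0.62865 hr


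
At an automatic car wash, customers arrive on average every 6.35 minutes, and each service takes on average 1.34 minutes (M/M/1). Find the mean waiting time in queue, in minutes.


λ = 60/6.35 = 9.4488 /hr
μ = 60/1.34 = 44.7761 /hr
ρ = λ/μ = 9.4488/44.7761 = 0.2110
Wq = ρ/(μ−λ) = 0.2110/(44.7761−9.4488) = 0.005973 hr
In minutes: 0.005973·60 = 0.3584 min

Final: 0.3584 min


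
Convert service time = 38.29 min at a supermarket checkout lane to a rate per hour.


μ = 1/(service time) in consistent units.
1 hour = 60 min, so μ = 60/38.29 = 1.5670 per hour

Final: 1.5670 /hr


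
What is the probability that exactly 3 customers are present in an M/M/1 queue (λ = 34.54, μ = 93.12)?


ρ = 34.54/93.12 = 0.3709
P_n = (1−ρ)·ρ^n = (1 − 0.3709)·0.3709^3 = 0.6291·0.051031 = 0.032103

Final: 0.032103


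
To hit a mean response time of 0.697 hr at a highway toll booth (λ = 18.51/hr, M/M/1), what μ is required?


W = 1/(μ−λ) ⇒ μ − λ = 1/W = 1/0.697 = 1.4347
μ = λ + 1/W = 18.51 + 1.4347 = 19.9447 per hr

Final: 19.9447 /hr


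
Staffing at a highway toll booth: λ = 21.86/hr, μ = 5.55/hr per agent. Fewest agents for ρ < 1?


Stability requires cμ > λ ⇔ c > λ/μ.
λ/μ = 21.86/5.55 = 3.9387
Minimum integer c = ⌊3.9387⌋ + 1 = 4
Check: 4·5.55 = 22.20 > 21.86, while 3·5.55 = 16.65 ≤ 21.86

Final: 4 servers


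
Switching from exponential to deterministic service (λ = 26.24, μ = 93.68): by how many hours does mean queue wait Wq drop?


ρ = 26.24/93.68 = 0.2801
Wq(M/M/1) = ρ/(μ−λ) = 0.2801/67.44 = 0.004153 hr
Wq(M/D/1) = ρ/(2(μ−λ)) = 0.002077 hr
Savings = 0.004153 − 0.002077 = 0.002077 hr

Final: 0.002077 hr


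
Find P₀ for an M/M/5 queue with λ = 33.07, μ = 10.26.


a = λ/μ = 33.07/10.26 = 3.2232; ρ = a/c = 0.6446
Σ_{k=0}^{4} a^k/k! (terms k=0..4) = 1.00000 + 3.22320 + 5.19450 + 5.58096 + 4.49714 = 19.49580
Tail: a^5/(5!(1−ρ)) = 347.88377/(120·0.3554) = 8.15800
P₀ = 1/(19.49580 + 8.15800) = 1/27.65380 = 0.036161

Final: 0.036161


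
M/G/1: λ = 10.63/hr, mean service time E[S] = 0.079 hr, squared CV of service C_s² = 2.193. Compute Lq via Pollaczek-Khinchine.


ρ = λ·E[S] = 10.63·0.079 = 0.8398
Lq = ρ²(1+C_s²)/(2(1−ρ)) = 0.7052·(1+2.193)/(2·0.1602)
= 0.7052·3.1930/0.3205 = 7.02661

Final: 7.02661


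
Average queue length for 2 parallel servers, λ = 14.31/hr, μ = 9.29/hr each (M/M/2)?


a = λ/μ = 1.5404; ρ = a/2 = 0.7702
P₀ = 0.129827
Lq = P₀·a^c·ρ / (c!·(1−ρ)²) = 0.129827·2.37273·0.7702/(2·0.05282)
= 2.24601

Final: 2.24601


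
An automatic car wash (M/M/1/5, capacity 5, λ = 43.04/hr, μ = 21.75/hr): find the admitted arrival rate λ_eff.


ρ = 1.9789; P_K = (1−ρ)ρ^5/(1−ρ^6) = 0.503034
λ_eff = λ(1 − P_K) = 43.04·(1 − 0.503034) = 43.04·0.496966 = 21.3894 /hr

Final: 21.3894 /hr


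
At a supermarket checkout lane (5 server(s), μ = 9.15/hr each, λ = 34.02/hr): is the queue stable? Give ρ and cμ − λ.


Total capacity cμ = 5·9.15 = 45.75/hr
ρ = λ/(cμ) = 34.02/45.75 = 0.7436
Stable ⇔ ρ < 1: YES
Spare capacity = cμ − λ = 45.75 − 34.02 = 11.73/hr

Final: ρ = 0.7436; stable; margin = 11.73/hr


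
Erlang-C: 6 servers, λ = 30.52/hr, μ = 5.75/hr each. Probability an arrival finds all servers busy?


a = λ/μ = 5.3078; ρ = a/6 = 0.8846
P₀ = 0.002613 (from M/M/c formula)
C(c,a) = [a^c/(c!(1−ρ))]·P₀ = [22361.45753/(720·0.1154)]·0.002613
= 269.21772·0.002613 = 0.703443

Final: 0.703443


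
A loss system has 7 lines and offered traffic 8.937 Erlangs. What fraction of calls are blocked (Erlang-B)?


B(c,a) = (a^c/c!) / Σ_{k=0}^{c} a^k/k!
a^7/7! = 903.465908
Σ terms (k=0..7): 1.00000 + 8.93700 + 39.93498 + 118.96632 + 265.80050 + 475.09181 + 707.64925 + 903.46591 = 2520.845769
B = 903.465908/2520.845769 = 0.358398

Final: 0.358398


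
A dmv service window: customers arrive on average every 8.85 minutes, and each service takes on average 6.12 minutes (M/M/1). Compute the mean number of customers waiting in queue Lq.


λ = 60/8.85 = 6.7797 /hr
μ = 60/6.12 = 9.8039 /hr
ρ = λ/μ = 6.7797/9.8039 = 0.6915
Lq = ρ²/(1−ρ) = 0.4782/0.3085 = 1.5502

Final: 1.5502


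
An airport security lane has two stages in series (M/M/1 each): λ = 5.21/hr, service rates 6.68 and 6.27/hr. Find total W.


Each node sees arrival rate λ = 5.21/hr (tandem ⇒ throughput preserved).
W₁ = 1/(μ₁−λ) = 1/(6.68−5.21) = 0.68027 hr
W₂ = 1/(μ₂−λ) = 1/(6.27−5.21) = 0.94340 hr
W_total = W₁ + W₂ = 0.68027 + 0.94340 = 1.62367 hr

Final: 1.62367 hr


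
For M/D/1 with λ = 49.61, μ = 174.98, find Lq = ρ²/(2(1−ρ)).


ρ = 49.61/174.98 = 0.2835
M/D/1: Lq = ρ²/(2(1−ρ)) = 0.08038/(2·0.7165) = 0.05610

Final: 0.05610


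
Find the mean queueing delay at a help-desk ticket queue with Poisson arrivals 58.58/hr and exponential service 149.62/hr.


ρ = 58.58/149.62 = 0.3915
Wq = ρ/(μ−λ) = 0.3915/(149.62 − 58.58) = 0.3915/91.04 = 0.004301 hr

Final: 0.004301 hr


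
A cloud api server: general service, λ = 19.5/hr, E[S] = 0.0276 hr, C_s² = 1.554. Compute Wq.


ρ = λ·E[S] = 19.5·0.0276 = 0.5382
E[S²] = E[S]²(1+C_s²) = 0.0276²·(1+1.554) = 0.001946
Wq = λ·E[S²]/(2(1−ρ)) = 19.5·0.001946/(2·0.4618) = 0.04108 hr

Final: 0.04108 hr


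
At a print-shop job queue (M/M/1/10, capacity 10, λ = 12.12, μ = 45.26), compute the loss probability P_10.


ρ = λ/μ = 12.12/45.26 = 0.2678
P_K = (1−ρ)ρ^K/(1−ρ^(K+1)) = (0.7322·0.000001896)/(1 − 0.0000005078)
= 0.000001388/0.999999 = 0.000001388

Final: 0.000001388


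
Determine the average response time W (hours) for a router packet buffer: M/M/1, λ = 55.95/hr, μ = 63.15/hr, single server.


W = 1/(μ−λ) = 1/(63.15 − 55.95) = 1/7.20 = 0.1389 hr

Final: 0.1389 hr


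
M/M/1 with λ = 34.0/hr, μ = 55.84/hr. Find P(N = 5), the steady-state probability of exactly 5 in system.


ρ = 34.0/55.84 = 0.6089
P_n = (1−ρ)·ρ^n = (1 − 0.6089)·0.6089^5 = 0.3911·0.083689 = 0.032732

Final: 0.032732


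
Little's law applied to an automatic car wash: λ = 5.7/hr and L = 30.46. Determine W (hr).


W = L/λ = 30.46/5.7 = 5.3439 hr

Final: 5.3439 hr


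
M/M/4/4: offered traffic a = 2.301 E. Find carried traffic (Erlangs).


B(4,2.301) = 0.127698 (Erlang-B)
Carried load = a(1 − B) = 2.301·(1 − 0.127698) = 2.301·0.872302 = 2.0072 E

Final: 2.0072 Erlangs


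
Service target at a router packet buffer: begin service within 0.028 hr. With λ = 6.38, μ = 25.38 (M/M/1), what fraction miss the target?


ρ = 6.38/25.38 = 0.2514
P(Wq > t) = ρ·e^{−(μ−λ)t} = 0.2514·e^{−0.5320}
= 0.2514·0.587429 = 0.147667

Final: 0.147667


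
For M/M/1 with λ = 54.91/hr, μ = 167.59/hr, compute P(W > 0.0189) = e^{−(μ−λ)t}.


W ~ Exponential(μ−λ) for M/M/1.
μ − λ = 167.59 − 54.91 = 112.6800
P(W > t) = e^{−(μ−λ)t} = e^{−2.1297} = 0.118879

Final: 0.118879


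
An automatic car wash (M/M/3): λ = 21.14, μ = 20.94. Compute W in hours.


a = 1.0096; ρ = 0.3365; P₀ = 0.360021
Lq = P₀·a^c·ρ/(c!(1−ρ)²) = 0.04720
Wq = Lq/λ = 0.04720/21.14 = 0.002233 hr
W = Wq + 1/μ = 0.002233 + 0.04776 = 0.04999 hr

Final: 0.04999 hr


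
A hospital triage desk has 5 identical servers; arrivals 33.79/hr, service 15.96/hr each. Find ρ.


ρ = λ/(cμ) = 33.79/(5·15.96) = 33.79/79.80 = 0.4234

Final: 0.4234


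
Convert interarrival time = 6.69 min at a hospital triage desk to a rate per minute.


λ = 1/(interarrival time) in consistent units.
1 minute = 1 min, so λ = 1/6.69 = 0.1495 per minute

Final: 0.1495 /min


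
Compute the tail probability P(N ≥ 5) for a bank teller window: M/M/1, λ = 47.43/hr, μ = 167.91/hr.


ρ = 47.43/167.91 = 0.2825
P(N ≥ n) = ρ^n = 0.2825^5 = 0.001798

Final: 0.001798


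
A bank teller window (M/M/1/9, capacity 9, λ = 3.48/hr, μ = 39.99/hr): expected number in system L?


ρ = 3.48/39.99 = 0.08702
L = ρ[1 − (K+1)ρ^K + Kρ^(K+1)] / [(1−ρ)(1−ρ^(K+1))]
Numerator: 0.08702·(1 − 10·2.862e-10 + 9·2.490e-11) = 0.087022
Denominator: (0.9130)·(1.000000) = 0.912978
L = 0.087022/0.912978 = 0.09532

Final: 0.09532


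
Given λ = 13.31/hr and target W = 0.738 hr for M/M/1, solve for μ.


W = 1/(μ−λ) ⇒ μ − λ = 1/W = 1/0.738 = 1.3550
μ = λ + 1/W = 13.31 + 1.3550 = 14.6650 per hr

Final: 14.6650 /hr


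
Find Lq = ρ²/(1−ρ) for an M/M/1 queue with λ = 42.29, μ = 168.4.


ρ = 42.29/168.4 = 0.2511
Lq = ρ²/(1−ρ) = 0.06307/0.7489 = 0.08421

Final: 0.08421


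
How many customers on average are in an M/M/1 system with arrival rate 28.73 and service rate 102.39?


ρ = λ/μ = 28.73/102.39 = 0.2806
L = ρ/(1−ρ) = 0.2806/(1 − 0.2806) = 0.2806/0.7194 = 0.3900

Final: 0.3900


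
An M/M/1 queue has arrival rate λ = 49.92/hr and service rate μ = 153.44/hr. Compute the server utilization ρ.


ρ = λ/μ = 49.92/153.44 = 0.3253

Final: 0.3253


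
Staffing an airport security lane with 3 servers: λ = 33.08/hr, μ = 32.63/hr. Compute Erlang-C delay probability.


a = λ/μ = 1.0138; ρ = a/3 = 0.3379
P₀ = 0.358427 (from M/M/c formula)
C(c,a) = [a^c/(c!(1−ρ))]·P₀ = [1.04195/(6·0.6621)]·0.358427
= 0.26230·0.358427 = 0.094014

Final: 0.094014


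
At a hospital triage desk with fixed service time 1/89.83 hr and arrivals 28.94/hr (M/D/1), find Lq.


ρ = 28.94/89.83 = 0.3222
M/D/1: Lq = ρ²/(2(1−ρ)) = 0.1038/(2·0.6778) = 0.07656

Final: 0.07656


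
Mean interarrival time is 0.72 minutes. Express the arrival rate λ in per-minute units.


λ = 1/(interarrival time) in consistent units.
1 minute = 1 min, so λ = 1/0.72 = 1.3889 per minute

Final: 1.3889 /min
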